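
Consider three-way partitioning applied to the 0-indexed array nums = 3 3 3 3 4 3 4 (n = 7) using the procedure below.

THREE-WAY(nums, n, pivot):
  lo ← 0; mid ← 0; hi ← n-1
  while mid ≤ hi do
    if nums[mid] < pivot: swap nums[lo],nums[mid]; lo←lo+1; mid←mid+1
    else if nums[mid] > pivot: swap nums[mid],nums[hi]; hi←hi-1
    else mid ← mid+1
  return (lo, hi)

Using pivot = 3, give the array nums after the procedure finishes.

3 3 3 3 3 4 4

pivot = 3; lo=0, mid=0, hi=6
nums[mid]=3=3: mid=1
nums[mid]=3=3: mid=2
nums[mid]=3=3: mid=3
nums[mid]=3=3: mid=4
nums[mid]=4>3: swap nums[4],nums[6]; hi=5 → 3 3 3 3 4 3 4
nums[mid]=4>3: swap nums[4],nums[5]; hi=4 → 3 3 3 3 3 4 4
nums[mid]=3=3: mid=5
end: lo=0, hi=4; nums = 3 3 3 3 3 4 4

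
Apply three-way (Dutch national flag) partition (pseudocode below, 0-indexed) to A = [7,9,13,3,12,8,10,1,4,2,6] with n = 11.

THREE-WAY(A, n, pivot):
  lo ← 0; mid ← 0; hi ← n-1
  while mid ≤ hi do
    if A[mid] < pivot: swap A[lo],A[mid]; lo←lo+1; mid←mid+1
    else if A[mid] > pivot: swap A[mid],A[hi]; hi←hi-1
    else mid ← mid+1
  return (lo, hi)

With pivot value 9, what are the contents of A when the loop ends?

lo=0 mid=0 hi=10
7<9: swap(0,0), lo=1 mid=1 ⇒ [7,9,13,3,12,8,10,1,4,2,6]
9=9: mid=2
13>9: swap(2,10), hi=9 ⇒ [7,9,6,3,12,8,10,1,4,2,13]
6<9: swap(1,2), lo=2 mid=3 ⇒ [7,6,9,3,12,8,10,1,4,2,13]
3<9: swap(2,3), lo=3 mid=4 ⇒ [7,6,3,9,12,8,10,1,4,2,13]
12>9: swap(4,9), hi=8 ⇒ [7,6,3,9,2,8,10,1,4,12,13]
2<9: swap(3,4), lo=4 mid=5 ⇒ [7,6,3,2,9,8,10,1,4,12,13]
8<9: swap(4,5), lo=5 mid=6 ⇒ [7,6,3,2,8,9,10,1,4,12,13]
10>9: swap(6,8), hi=7 ⇒ [7,6,3,2,8,9,4,1,10,12,13]
4<9: swap(5,6), lo=6 mid=7 ⇒ [7,6,3,2,8,4,9,1,10,12,13]
1<9: swap(6,7), lo=7 mid=8 ⇒ [7,6,3,2,8,4,1,9,10,12,13]
done. lo=7 hi=7; A=[7,6,3,2,8,4,1,9,10,12,13]

[7,6,3,2,8,4,1,9,10,12,13]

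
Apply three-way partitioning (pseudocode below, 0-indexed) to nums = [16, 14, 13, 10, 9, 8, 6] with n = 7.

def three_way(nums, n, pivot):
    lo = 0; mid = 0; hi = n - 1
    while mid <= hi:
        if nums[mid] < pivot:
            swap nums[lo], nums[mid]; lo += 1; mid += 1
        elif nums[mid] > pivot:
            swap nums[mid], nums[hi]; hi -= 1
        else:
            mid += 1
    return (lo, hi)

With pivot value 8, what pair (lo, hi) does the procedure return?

pivot = 8; lo=0, mid=0, hi=6
nums[mid]=16>8: swap nums[0],nums[6]; hi=5 → [6, 14, 13, 10, 9, 8, 16]
nums[mid]=6<8: swap nums[0],nums[0]; lo=1,mid=1 → [6, 14, 13, 10, 9, 8, 16]
nums[mid]=14>8: swap nums[1],nums[5]; hi=4 → [6, 8, 13, 10, 9, 14, 16]
nums[mid]=8=8: mid=2
nums[mid]=13>8: swap nums[2],nums[4]; hi=3 → [6, 8, 9, 10, 13, 14, 16]
nums[mid]=9>8: swap nums[2],nums[3]; hi=2 → [6, 8, 10, 9, 13, 14, 16]
nums[mid]=10>8: swap nums[2],nums[2]; hi=1 → [6, 8, 10, 9, 13, 14, 16]
end: lo=1, hi=1; nums = [6, 8, 10, 9, 13, 14, 16]

(1, 1)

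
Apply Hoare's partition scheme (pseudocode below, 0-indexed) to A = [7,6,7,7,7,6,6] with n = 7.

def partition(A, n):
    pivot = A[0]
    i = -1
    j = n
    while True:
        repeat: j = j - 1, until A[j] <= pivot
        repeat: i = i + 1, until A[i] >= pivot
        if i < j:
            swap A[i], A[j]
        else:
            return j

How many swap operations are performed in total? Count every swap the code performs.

3

pivot=7
j stops at 6 (6), i stops at 0 (7); swap ⇒ [6,6,7,7,7,6,7]
j stops at 5 (6), i stops at 2 (7); swap ⇒ [6,6,6,7,7,7,7]
j stops at 4 (7), i stops at 3 (7); swap ⇒ [6,6,6,7,7,7,7]
j stops at 3, i stops at 4; i≥j ⇒ return 3. A=[6,6,6,7,7,7,7]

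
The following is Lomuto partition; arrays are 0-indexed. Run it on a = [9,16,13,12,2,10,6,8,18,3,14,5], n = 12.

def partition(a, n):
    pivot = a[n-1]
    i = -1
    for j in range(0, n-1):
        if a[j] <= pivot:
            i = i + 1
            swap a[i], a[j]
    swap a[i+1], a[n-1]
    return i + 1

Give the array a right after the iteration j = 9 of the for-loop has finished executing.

pivot = a[11] = 5; i = -1
j=0: a[0]=9 > 5 → no swap
j=1: a[1]=16 > 5 → no swap
j=2: a[2]=13 > 5 → no swap
j=3: a[3]=12 > 5 → no swap
j=4: a[4]=2 ≤ 5 → i=0, swap a[0],a[4] → [2,16,13,12,9,10,6,8,18,3,14,5]
j=5: a[5]=10 > 5 → no swap
j=6: a[6]=6 > 5 → no swap
j=7: a[7]=8 > 5 → no swap
j=8: a[8]=18 > 5 → no swap
j=9: a[9]=3 ≤ 5 → i=1, swap a[1],a[9] → [2,3,13,12,9,10,6,8,18,16,14,5]
(after j=9) a = [2,3,13,12,9,10,6,8,18,16,14,5]

[2,3,13,12,9,10,6,8,18,16,14,5]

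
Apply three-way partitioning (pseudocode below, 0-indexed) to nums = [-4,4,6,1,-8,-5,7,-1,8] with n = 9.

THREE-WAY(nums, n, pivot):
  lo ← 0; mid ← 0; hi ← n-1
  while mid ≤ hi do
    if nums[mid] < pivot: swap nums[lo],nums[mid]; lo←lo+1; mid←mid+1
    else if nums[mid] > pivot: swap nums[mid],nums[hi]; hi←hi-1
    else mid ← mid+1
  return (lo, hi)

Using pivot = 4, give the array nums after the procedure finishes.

pivot = 4; lo=0, mid=0, hi=8
nums[mid]=-4<4: swap nums[0],nums[0]; lo=1,mid=1 → [-4,4,6,1,-8,-5,7,-1,8]
nums[mid]=4=4: mid=2
nums[mid]=6>4: swap nums[2],nums[8]; hi=7 → [-4,4,8,1,-8,-5,7,-1,6]
nums[mid]=8>4: swap nums[2],nums[7]; hi=6 → [-4,4,-1,1,-8,-5,7,8,6]
nums[mid]=-1<4: swap nums[1],nums[2]; lo=2,mid=3 → [-4,-1,4,1,-8,-5,7,8,6]
nums[mid]=1<4: swap nums[2],nums[3]; lo=3,mid=4 → [-4,-1,1,4,-8,-5,7,8,6]
nums[mid]=-8<4: swap nums[3],nums[4]; lo=4,mid=5 → [-4,-1,1,-8,4,-5,7,8,6]
nums[mid]=-5<4: swap nums[4],nums[5]; lo=5,mid=6 → [-4,-1,1,-8,-5,4,7,8,6]
nums[mid]=7>4: swap nums[6],nums[6]; hi=5 → [-4,-1,1,-8,-5,4,7,8,6]
end: lo=5, hi=5; nums = [-4,-1,1,-8,-5,4,7,8,6]

[-4,-1,1,-8,-5,4,7,8,6]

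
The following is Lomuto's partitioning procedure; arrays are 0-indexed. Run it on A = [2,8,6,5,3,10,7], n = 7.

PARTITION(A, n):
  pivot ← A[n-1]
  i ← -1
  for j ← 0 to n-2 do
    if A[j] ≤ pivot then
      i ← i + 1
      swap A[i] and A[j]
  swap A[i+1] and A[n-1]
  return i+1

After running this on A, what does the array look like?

[2,6,5,3,7,10,8]

pivot = A[6] = 7; i = -1
j=0: A[0]=2 ≤ 7 → i=0, swap A[0],A[0] (no change) → [2,8,6,5,3,10,7]
j=1: A[1]=8 > 7 → no swap
j=2: A[2]=6 ≤ 7 → i=1, swap A[1],A[2] → [2,6,8,5,3,10,7]
j=3: A[3]=5 ≤ 7 → i=2, swap A[2],A[3] → [2,6,5,8,3,10,7]
j=4: A[4]=3 ≤ 7 → i=3, swap A[3],A[4] → [2,6,5,3,8,10,7]
j=5: A[5]=10 > 7 → no swap
final swap A[4],A[6] → [2,6,5,3,7,10,8]; return 4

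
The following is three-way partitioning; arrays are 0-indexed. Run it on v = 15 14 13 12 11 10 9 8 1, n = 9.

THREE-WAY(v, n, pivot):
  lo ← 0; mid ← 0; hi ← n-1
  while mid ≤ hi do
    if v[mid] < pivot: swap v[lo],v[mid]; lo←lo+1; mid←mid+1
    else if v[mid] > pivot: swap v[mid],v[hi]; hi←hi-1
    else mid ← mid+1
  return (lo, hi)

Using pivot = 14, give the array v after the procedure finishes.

pivot = 14; lo=0, mid=0, hi=8
v[mid]=15>14: swap v[0],v[8]; hi=7 → 1 14 13 12 11 10 9 8 15
v[mid]=1<14: swap v[0],v[0]; lo=1,mid=1 → 1 14 13 12 11 10 9 8 15
v[mid]=14=14: mid=2
v[mid]=13<14: swap v[1],v[2]; lo=2,mid=3 → 1 13 14 12 11 10 9 8 15
v[mid]=12<14: swap v[2],v[3]; lo=3,mid=4 → 1 13 12 14 11 10 9 8 15
v[mid]=11<14: swap v[3],v[4]; lo=4,mid=5 → 1 13 12 11 14 10 9 8 15
v[mid]=10<14: swap v[4],v[5]; lo=5,mid=6 → 1 13 12 11 10 14 9 8 15
v[mid]=9<14: swap v[5],v[6]; lo=6,mid=7 → 1 13 12 11 10 9 14 8 15
v[mid]=8<14: swap v[6],v[7]; lo=7,mid=8 → 1 13 12 11 10 9 8 14 15
end: lo=7, hi=7; v = 1 13 12 11 10 9 8 14 15

1 13 12 11 10 9 8 14 15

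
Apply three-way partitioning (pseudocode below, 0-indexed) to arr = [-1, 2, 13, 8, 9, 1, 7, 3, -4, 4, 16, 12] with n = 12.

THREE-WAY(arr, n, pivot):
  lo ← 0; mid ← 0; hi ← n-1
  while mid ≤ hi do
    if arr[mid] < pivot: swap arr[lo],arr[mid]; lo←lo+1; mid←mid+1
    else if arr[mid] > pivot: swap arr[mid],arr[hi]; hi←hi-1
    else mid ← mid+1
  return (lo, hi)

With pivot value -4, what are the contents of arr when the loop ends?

pivot = -4; lo=0, mid=0, hi=11
arr[mid]=-1>-4: swap arr[0],arr[11]; hi=10 → [12, 2, 13, 8, 9, 1, 7, 3, -4, 4, 16, -1]
arr[mid]=12>-4: swap arr[0],arr[10]; hi=9 → [16, 2, 13, 8, 9, 1, 7, 3, -4, 4, 12, -1]
arr[mid]=16>-4: swap arr[0],arr[9]; hi=8 → [4, 2, 13, 8, 9, 1, 7, 3, -4, 16, 12, -1]
arr[mid]=4>-4: swap arr[0],arr[8]; hi=7 → [-4, 2, 13, 8, 9, 1, 7, 3, 4, 16, 12, -1]
arr[mid]=-4=-4: mid=1
arr[mid]=2>-4: swap arr[1],arr[7]; hi=6 → [-4, 3, 13, 8, 9, 1, 7, 2, 4, 16, 12, -1]
arr[mid]=3>-4: swap arr[1],arr[6]; hi=5 → [-4, 7, 13, 8, 9, 1, 3, 2, 4, 16, 12, -1]
arr[mid]=7>-4: swap arr[1],arr[5]; hi=4 → [-4, 1, 13, 8, 9, 7, 3, 2, 4, 16, 12, -1]
arr[mid]=1>-4: swap arr[1],arr[4]; hi=3 → [-4, 9, 13, 8, 1, 7, 3, 2, 4, 16, 12, -1]
arr[mid]=9>-4: swap arr[1],arr[3]; hi=2 → [-4, 8, 13, 9, 1, 7, 3, 2, 4, 16, 12, -1]
arr[mid]=8>-4: swap arr[1],arr[2]; hi=1 → [-4, 13, 8, 9, 1, 7, 3, 2, 4, 16, 12, -1]
arr[mid]=13>-4: swap arr[1],arr[1]; hi=0 → [-4, 13, 8, 9, 1, 7, 3, 2, 4, 16, 12, -1]
end: lo=0, hi=0; arr = [-4, 13, 8, 9, 1, 7, 3, 2, 4, 16, 12, -1]

[-4, 13, 8, 9, 1, 7, 3, 2, 4, 16, 12, -1]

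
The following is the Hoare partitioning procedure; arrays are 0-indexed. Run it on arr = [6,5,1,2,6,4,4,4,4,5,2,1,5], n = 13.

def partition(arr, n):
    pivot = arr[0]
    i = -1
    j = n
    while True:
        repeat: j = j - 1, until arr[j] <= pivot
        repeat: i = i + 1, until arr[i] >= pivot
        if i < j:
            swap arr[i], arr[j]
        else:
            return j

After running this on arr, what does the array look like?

pivot=6
j stops at 12 (5), i stops at 0 (6); swap ⇒ [5,5,1,2,6,4,4,4,4,5,2,1,6]
j stops at 11 (1), i stops at 4 (6); swap ⇒ [5,5,1,2,1,4,4,4,4,5,2,6,6]
j stops at 10, i stops at 11; i≥j ⇒ return 10. arr=[5,5,1,2,1,4,4,4,4,5,2,6,6]

[5,5,1,2,1,4,4,4,4,5,2,6,6]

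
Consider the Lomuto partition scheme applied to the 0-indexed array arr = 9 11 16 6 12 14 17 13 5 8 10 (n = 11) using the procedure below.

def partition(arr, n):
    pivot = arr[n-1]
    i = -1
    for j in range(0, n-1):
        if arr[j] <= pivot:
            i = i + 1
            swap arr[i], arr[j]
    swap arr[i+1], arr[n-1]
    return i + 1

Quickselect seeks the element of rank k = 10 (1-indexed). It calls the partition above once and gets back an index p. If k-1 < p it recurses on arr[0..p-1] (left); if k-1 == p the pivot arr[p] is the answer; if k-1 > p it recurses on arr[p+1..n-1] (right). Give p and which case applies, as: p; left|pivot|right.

pivot = arr[10] = 10; i = -1
j=0: arr[0]=9 ≤ 10 → i=0, swap arr[0],arr[0] (no change) → 9 11 16 6 12 14 17 13 5 8 10
j=1: arr[1]=11 > 10 → no swap
j=2: arr[2]=16 > 10 → no swap
j=3: arr[3]=6 ≤ 10 → i=1, swap arr[1],arr[3] → 9 6 16 11 12 14 17 13 5 8 10
j=4: arr[4]=12 > 10 → no swap
j=5: arr[5]=14 > 10 → no swap
j=6: arr[6]=17 > 10 → no swap
j=7: arr[7]=13 > 10 → no swap
j=8: arr[8]=5 ≤ 10 → i=2, swap arr[2],arr[8] → 9 6 5 11 12 14 17 13 16 8 10
j=9: arr[9]=8 ≤ 10 → i=3, swap arr[3],arr[9] → 9 6 5 8 12 14 17 13 16 11 10
final swap arr[4],arr[10] → 9 6 5 8 10 14 17 13 16 11 12; return 4
p = 4; k-1 = 9 > 4 ⇒ right

4; right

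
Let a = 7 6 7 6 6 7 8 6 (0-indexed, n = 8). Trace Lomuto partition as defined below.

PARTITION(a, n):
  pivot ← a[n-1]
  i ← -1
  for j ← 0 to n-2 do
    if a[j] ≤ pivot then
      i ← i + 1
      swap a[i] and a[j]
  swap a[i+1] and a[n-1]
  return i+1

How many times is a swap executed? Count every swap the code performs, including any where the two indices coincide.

pivot = a[7] = 6; i = -1
j=0: a[0]=7 > 6 → no swap
j=1: a[1]=6 ≤ 6 → i=0, swap a[0],a[1] → 6 7 7 6 6 7 8 6
j=2: a[2]=7 > 6 → no swap
j=3: a[3]=6 ≤ 6 → i=1, swap a[1],a[3] → 6 6 7 7 6 7 8 6
j=4: a[4]=6 ≤ 6 → i=2, swap a[2],a[4] → 6 6 6 7 7 7 8 6
j=5: a[5]=7 > 6 → no swap
j=6: a[6]=8 > 6 → no swap
final swap a[3],a[7] → 6 6 6 6 7 7 8 7; return 3

4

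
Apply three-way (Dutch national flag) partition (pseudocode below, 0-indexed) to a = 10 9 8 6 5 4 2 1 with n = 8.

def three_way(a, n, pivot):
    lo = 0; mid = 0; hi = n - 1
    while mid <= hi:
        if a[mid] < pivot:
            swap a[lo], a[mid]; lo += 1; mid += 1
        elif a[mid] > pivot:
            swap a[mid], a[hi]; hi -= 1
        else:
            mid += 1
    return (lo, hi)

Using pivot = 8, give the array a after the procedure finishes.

lo=0 mid=0 hi=7
10>8: swap(0,7), hi=6 ⇒ 1 9 8 6 5 4 2 10
1<8: swap(0,0), lo=1 mid=1 ⇒ 1 9 8 6 5 4 2 10
9>8: swap(1,6), hi=5 ⇒ 1 2 8 6 5 4 9 10
2<8: swap(1,1), lo=2 mid=2 ⇒ 1 2 8 6 5 4 9 10
8=8: mid=3
6<8: swap(2,3), lo=3 mid=4 ⇒ 1 2 6 8 5 4 9 10
5<8: swap(3,4), lo=4 mid=5 ⇒ 1 2 6 5 8 4 9 10
4<8: swap(4,5), lo=5 mid=6 ⇒ 1 2 6 5 4 8 9 10
done. lo=5 hi=5; a=1 2 6 5 4 8 9 10

1 2 6 5 4 8 9 10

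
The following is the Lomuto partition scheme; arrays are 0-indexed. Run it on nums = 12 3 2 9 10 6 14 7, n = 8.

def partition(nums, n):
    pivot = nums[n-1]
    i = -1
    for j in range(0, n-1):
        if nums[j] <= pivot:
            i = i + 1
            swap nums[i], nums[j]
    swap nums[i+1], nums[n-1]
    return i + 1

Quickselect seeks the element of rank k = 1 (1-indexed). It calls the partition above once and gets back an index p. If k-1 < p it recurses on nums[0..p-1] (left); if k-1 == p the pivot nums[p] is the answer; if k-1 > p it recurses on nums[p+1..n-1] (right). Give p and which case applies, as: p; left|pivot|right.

pivot = nums[7] = 7; i = -1
j=0: nums[0]=12 > 7 → no swap
j=1: nums[1]=3 ≤ 7 → i=0, swap nums[0],nums[1] → 3 12 2 9 10 6 14 7
j=2: nums[2]=2 ≤ 7 → i=1, swap nums[1],nums[2] → 3 2 12 9 10 6 14 7
j=3: nums[3]=9 > 7 → no swap
j=4: nums[4]=10 > 7 → no swap
j=5: nums[5]=6 ≤ 7 → i=2, swap nums[2],nums[5] → 3 2 6 9 10 12 14 7
j=6: nums[6]=14 > 7 → no swap
final swap nums[3],nums[7] → 3 2 6 7 10 12 14 9; return 3
p = 3; k-1 = 0 < 3 ⇒ left

3; left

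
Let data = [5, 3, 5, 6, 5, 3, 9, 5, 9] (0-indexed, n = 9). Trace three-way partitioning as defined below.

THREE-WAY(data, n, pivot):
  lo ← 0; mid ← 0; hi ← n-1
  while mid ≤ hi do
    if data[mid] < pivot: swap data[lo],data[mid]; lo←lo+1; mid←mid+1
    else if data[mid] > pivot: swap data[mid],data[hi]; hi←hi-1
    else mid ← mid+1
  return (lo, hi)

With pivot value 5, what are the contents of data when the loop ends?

[3, 3, 5, 5, 5, 5, 9, 9, 6]

lo=0 mid=0 hi=8
5=5: mid=1
3<5: swap(0,1), lo=1 mid=2 ⇒ [3, 5, 5, 6, 5, 3, 9, 5, 9]
5=5: mid=3
6>5: swap(3,8), hi=7 ⇒ [3, 5, 5, 9, 5, 3, 9, 5, 6]
9>5: swap(3,7), hi=6 ⇒ [3, 5, 5, 5, 5, 3, 9, 9, 6]
5=5: mid=4
5=5: mid=5
3<5: swap(1,5), lo=2 mid=6 ⇒ [3, 3, 5, 5, 5, 5, 9, 9, 6]
9>5: swap(6,6), hi=5 ⇒ [3, 3, 5, 5, 5, 5, 9, 9, 6]
done. lo=2 hi=5; data=[3, 3, 5, 5, 5, 5, 9, 9, 6]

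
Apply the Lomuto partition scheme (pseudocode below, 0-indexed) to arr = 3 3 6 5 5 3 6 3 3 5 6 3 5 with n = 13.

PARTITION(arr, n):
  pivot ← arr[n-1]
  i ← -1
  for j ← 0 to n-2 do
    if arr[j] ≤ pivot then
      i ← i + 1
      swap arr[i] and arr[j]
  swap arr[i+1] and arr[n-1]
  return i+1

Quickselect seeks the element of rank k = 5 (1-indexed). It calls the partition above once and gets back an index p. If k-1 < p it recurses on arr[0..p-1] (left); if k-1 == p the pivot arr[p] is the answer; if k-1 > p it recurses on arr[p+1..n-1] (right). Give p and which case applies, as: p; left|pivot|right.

9; left

pivot = arr[12] = 5; i = -1
j=0: arr[0]=3 ≤ 5 → i=0, swap arr[0],arr[0] (no change) → 3 3 6 5 5 3 6 3 3 5 6 3 5
j=1: arr[1]=3 ≤ 5 → i=1, swap arr[1],arr[1] (no change) → 3 3 6 5 5 3 6 3 3 5 6 3 5
j=2: arr[2]=6 > 5 → no swap
j=3: arr[3]=5 ≤ 5 → i=2, swap arr[2],arr[3] → 3 3 5 6 5 3 6 3 3 5 6 3 5
j=4: arr[4]=5 ≤ 5 → i=3, swap arr[3],arr[4] → 3 3 5 5 6 3 6 3 3 5 6 3 5
j=5: arr[5]=3 ≤ 5 → i=4, swap arr[4],arr[5] → 3 3 5 5 3 6 6 3 3 5 6 3 5
j=6: arr[6]=6 > 5 → no swap
j=7: arr[7]=3 ≤ 5 → i=5, swap arr[5],arr[7] → 3 3 5 5 3 3 6 6 3 5 6 3 5
j=8: arr[8]=3 ≤ 5 → i=6, swap arr[6],arr[8] → 3 3 5 5 3 3 3 6 6 5 6 3 5
j=9: arr[9]=5 ≤ 5 → i=7, swap arr[7],arr[9] → 3 3 5 5 3 3 3 5 6 6 6 3 5
j=10: arr[10]=6 > 5 → no swap
j=11: arr[11]=3 ≤ 5 → i=8, swap arr[8],arr[11] → 3 3 5 5 3 3 3 5 3 6 6 6 5
final swap arr[9],arr[12] → 3 3 5 5 3 3 3 5 3 5 6 6 6; return 9
p = 9; k-1 = 4 < 9 ⇒ left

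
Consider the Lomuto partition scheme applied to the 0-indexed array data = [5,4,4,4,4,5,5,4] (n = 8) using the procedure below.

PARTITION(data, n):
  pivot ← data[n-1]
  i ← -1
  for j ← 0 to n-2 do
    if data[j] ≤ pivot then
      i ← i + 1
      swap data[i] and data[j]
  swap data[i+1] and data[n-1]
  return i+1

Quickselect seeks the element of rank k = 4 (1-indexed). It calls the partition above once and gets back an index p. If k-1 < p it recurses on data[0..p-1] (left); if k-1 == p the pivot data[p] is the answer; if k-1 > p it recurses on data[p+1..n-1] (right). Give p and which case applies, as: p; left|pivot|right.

pivot=4, i=-1
j=0: 5>4, skip
j=1: 4≤4, i=0, swap(0,1) ⇒ [4,5,4,4,4,5,5,4]
j=2: 4≤4, i=1, swap(1,2) ⇒ [4,4,5,4,4,5,5,4]
j=3: 4≤4, i=2, swap(2,3) ⇒ [4,4,4,5,4,5,5,4]
j=4: 4≤4, i=3, swap(3,4) ⇒ [4,4,4,4,5,5,5,4]
j=5: 5>4, skip
j=6: 5>4, skip
swap(4,7) ⇒ [4,4,4,4,4,5,5,5]; return 4
p = 4; k-1 = 3 < 4 ⇒ left

4; left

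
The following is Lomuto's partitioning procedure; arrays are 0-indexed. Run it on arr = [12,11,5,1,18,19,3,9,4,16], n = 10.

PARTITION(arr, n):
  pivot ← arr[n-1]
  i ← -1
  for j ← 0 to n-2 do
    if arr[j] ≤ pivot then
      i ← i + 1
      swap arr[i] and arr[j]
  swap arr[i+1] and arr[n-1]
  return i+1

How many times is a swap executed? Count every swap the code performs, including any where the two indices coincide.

pivot = arr[9] = 16; i = -1
j=0: arr[0]=12 ≤ 16 → i=0, swap arr[0],arr[0] (no change) → [12,11,5,1,18,19,3,9,4,16]
j=1: arr[1]=11 ≤ 16 → i=1, swap arr[1],arr[1] (no change) → [12,11,5,1,18,19,3,9,4,16]
j=2: arr[2]=5 ≤ 16 → i=2, swap arr[2],arr[2] (no change) → [12,11,5,1,18,19,3,9,4,16]
j=3: arr[3]=1 ≤ 16 → i=3, swap arr[3],arr[3] (no change) → [12,11,5,1,18,19,3,9,4,16]
j=4: arr[4]=18 > 16 → no swap
j=5: arr[5]=19 > 16 → no swap
j=6: arr[6]=3 ≤ 16 → i=4, swap arr[4],arr[6] → [12,11,5,1,3,19,18,9,4,16]
j=7: arr[7]=9 ≤ 16 → i=5, swap arr[5],arr[7] → [12,11,5,1,3,9,18,19,4,16]
j=8: arr[8]=4 ≤ 16 → i=6, swap arr[6],arr[8] → [12,11,5,1,3,9,4,19,18,16]
final swap arr[7],arr[9] → [12,11,5,1,3,9,4,16,18,19]; return 7

8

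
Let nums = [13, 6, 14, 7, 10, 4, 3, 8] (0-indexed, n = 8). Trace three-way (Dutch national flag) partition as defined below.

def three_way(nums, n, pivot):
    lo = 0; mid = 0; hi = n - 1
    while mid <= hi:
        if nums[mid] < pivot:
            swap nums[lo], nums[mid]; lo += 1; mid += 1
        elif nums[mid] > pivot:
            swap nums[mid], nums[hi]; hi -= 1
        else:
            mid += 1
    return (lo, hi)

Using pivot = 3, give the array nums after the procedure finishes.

[3, 14, 7, 10, 4, 6, 8, 13]

pivot = 3; lo=0, mid=0, hi=7
nums[mid]=13>3: swap nums[0],nums[7]; hi=6 → [8, 6, 14, 7, 10, 4, 3, 13]
nums[mid]=8>3: swap nums[0],nums[6]; hi=5 → [3, 6, 14, 7, 10, 4, 8, 13]
nums[mid]=3=3: mid=1
nums[mid]=6>3: swap nums[1],nums[5]; hi=4 → [3, 4, 14, 7, 10, 6, 8, 13]
nums[mid]=4>3: swap nums[1],nums[4]; hi=3 → [3, 10, 14, 7, 4, 6, 8, 13]
nums[mid]=10>3: swap nums[1],nums[3]; hi=2 → [3, 7, 14, 10, 4, 6, 8, 13]
nums[mid]=7>3: swap nums[1],nums[2]; hi=1 → [3, 14, 7, 10, 4, 6, 8, 13]
nums[mid]=14>3: swap nums[1],nums[1]; hi=0 → [3, 14, 7, 10, 4, 6, 8, 13]
end: lo=0, hi=0; nums = [3, 14, 7, 10, 4, 6, 8, 13]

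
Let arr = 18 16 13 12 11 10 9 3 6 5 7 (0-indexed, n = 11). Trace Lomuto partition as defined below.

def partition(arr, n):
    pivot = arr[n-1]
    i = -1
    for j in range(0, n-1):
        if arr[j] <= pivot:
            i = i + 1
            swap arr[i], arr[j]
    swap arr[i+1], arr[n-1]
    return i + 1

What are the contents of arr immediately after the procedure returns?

pivot = arr[10] = 7; i = -1
j=0: arr[0]=18 > 7 → no swap
j=1: arr[1]=16 > 7 → no swap
j=2: arr[2]=13 > 7 → no swap
j=3: arr[3]=12 > 7 → no swap
j=4: arr[4]=11 > 7 → no swap
j=5: arr[5]=10 > 7 → no swap
j=6: arr[6]=9 > 7 → no swap
j=7: arr[7]=3 ≤ 7 → i=0, swap arr[0],arr[7] → 3 16 13 12 11 10 9 18 6 5 7
j=8: arr[8]=6 ≤ 7 → i=1, swap arr[1],arr[8] → 3 6 13 12 11 10 9 18 16 5 7
j=9: arr[9]=5 ≤ 7 → i=2, swap arr[2],arr[9] → 3 6 5 12 11 10 9 18 16 13 7
final swap arr[3],arr[10] → 3 6 5 7 11 10 9 18 16 13 12; return 3

3 6 5 7 11 10 9 18 16 13 12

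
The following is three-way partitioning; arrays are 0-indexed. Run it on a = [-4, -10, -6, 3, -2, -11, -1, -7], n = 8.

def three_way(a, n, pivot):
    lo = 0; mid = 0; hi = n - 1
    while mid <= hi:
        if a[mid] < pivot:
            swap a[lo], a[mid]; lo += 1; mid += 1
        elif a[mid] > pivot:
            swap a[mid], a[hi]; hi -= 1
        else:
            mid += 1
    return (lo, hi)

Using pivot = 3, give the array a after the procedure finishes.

[-4, -10, -6, -2, -11, -1, -7, 3]

pivot = 3; lo=0, mid=0, hi=7
a[mid]=-4<3: swap a[0],a[0]; lo=1,mid=1 → [-4, -10, -6, 3, -2, -11, -1, -7]
a[mid]=-10<3: swap a[1],a[1]; lo=2,mid=2 → [-4, -10, -6, 3, -2, -11, -1, -7]
a[mid]=-6<3: swap a[2],a[2]; lo=3,mid=3 → [-4, -10, -6, 3, -2, -11, -1, -7]
a[mid]=3=3: mid=4
a[mid]=-2<3: swap a[3],a[4]; lo=4,mid=5 → [-4, -10, -6, -2, 3, -11, -1, -7]
a[mid]=-11<3: swap a[4],a[5]; lo=5,mid=6 → [-4, -10, -6, -2, -11, 3, -1, -7]
a[mid]=-1<3: swap a[5],a[6]; lo=6,mid=7 → [-4, -10, -6, -2, -11, -1, 3, -7]
a[mid]=-7<3: swap a[6],a[7]; lo=7,mid=8 → [-4, -10, -6, -2, -11, -1, -7, 3]
end: lo=7, hi=7; a = [-4, -10, -6, -2, -11, -1, -7, 3]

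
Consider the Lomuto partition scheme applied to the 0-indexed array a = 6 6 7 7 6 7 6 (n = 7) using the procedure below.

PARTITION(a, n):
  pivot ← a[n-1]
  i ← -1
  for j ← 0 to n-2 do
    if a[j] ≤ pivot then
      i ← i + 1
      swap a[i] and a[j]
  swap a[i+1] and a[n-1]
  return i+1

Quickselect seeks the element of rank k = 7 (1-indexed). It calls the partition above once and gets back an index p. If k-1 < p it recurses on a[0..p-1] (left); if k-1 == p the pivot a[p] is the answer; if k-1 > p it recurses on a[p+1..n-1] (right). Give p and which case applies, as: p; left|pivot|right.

3; right

pivot = a[6] = 6; i = -1
j=0: a[0]=6 ≤ 6 → i=0, swap a[0],a[0] (no change) → 6 6 7 7 6 7 6
j=1: a[1]=6 ≤ 6 → i=1, swap a[1],a[1] (no change) → 6 6 7 7 6 7 6
j=2: a[2]=7 > 6 → no swap
j=3: a[3]=7 > 6 → no swap
j=4: a[4]=6 ≤ 6 → i=2, swap a[2],a[4] → 6 6 6 7 7 7 6
j=5: a[5]=7 > 6 → no swap
final swap a[3],a[6] → 6 6 6 6 7 7 7; return 3
p = 3; k-1 = 6 > 3 ⇒ right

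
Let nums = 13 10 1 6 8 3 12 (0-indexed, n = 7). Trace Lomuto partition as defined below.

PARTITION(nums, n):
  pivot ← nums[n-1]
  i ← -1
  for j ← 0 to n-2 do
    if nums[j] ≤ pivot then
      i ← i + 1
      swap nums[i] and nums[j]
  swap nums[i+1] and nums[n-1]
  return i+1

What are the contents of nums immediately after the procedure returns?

10 1 6 8 3 12 13

pivot = nums[6] = 12; i = -1
j=0: nums[0]=13 > 12 → no swap
j=1: nums[1]=10 ≤ 12 → i=0, swap nums[0],nums[1] → 10 13 1 6 8 3 12
j=2: nums[2]=1 ≤ 12 → i=1, swap nums[1],nums[2] → 10 1 13 6 8 3 12
j=3: nums[3]=6 ≤ 12 → i=2, swap nums[2],nums[3] → 10 1 6 13 8 3 12
j=4: nums[4]=8 ≤ 12 → i=3, swap nums[3],nums[4] → 10 1 6 8 13 3 12
j=5: nums[5]=3 ≤ 12 → i=4, swap nums[4],nums[5] → 10 1 6 8 3 13 12
final swap nums[5],nums[6] → 10 1 6 8 3 12 13; return 5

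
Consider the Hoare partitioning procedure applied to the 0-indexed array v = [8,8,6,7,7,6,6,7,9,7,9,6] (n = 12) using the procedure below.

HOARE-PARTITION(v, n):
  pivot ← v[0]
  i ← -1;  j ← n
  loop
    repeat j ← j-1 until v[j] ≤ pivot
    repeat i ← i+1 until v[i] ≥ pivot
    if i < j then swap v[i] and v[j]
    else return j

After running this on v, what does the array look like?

pivot=8
j stops at 11 (6), i stops at 0 (8); swap ⇒ [6,8,6,7,7,6,6,7,9,7,9,8]
j stops at 9 (7), i stops at 1 (8); swap ⇒ [6,7,6,7,7,6,6,7,9,8,9,8]
j stops at 7, i stops at 8; i≥j ⇒ return 7. v=[6,7,6,7,7,6,6,7,9,8,9,8]

[6,7,6,7,7,6,6,7,9,8,9,8]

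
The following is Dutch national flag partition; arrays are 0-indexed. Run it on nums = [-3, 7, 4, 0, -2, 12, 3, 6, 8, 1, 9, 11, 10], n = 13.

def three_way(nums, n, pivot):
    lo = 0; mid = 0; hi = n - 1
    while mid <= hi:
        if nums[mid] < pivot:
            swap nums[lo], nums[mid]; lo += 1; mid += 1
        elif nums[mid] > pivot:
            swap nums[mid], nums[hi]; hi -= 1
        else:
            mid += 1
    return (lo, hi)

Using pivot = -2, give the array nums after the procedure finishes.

pivot = -2; lo=0, mid=0, hi=12
nums[mid]=-3<-2: swap nums[0],nums[0]; lo=1,mid=1 → [-3, 7, 4, 0, -2, 12, 3, 6, 8, 1, 9, 11, 10]
nums[mid]=7>-2: swap nums[1],nums[12]; hi=11 → [-3, 10, 4, 0, -2, 12, 3, 6, 8, 1, 9, 11, 7]
nums[mid]=10>-2: swap nums[1],nums[11]; hi=10 → [-3, 11, 4, 0, -2, 12, 3, 6, 8, 1, 9, 10, 7]
nums[mid]=11>-2: swap nums[1],nums[10]; hi=9 → [-3, 9, 4, 0, -2, 12, 3, 6, 8, 1, 11, 10, 7]
nums[mid]=9>-2: swap nums[1],nums[9]; hi=8 → [-3, 1, 4, 0, -2, 12, 3, 6, 8, 9, 11, 10, 7]
nums[mid]=1>-2: swap nums[1],nums[8]; hi=7 → [-3, 8, 4, 0, -2, 12, 3, 6, 1, 9, 11, 10, 7]
nums[mid]=8>-2: swap nums[1],nums[7]; hi=6 → [-3, 6, 4, 0, -2, 12, 3, 8, 1, 9, 11, 10, 7]
nums[mid]=6>-2: swap nums[1],nums[6]; hi=5 → [-3, 3, 4, 0, -2, 12, 6, 8, 1, 9, 11, 10, 7]
nums[mid]=3>-2: swap nums[1],nums[5]; hi=4 → [-3, 12, 4, 0, -2, 3, 6, 8, 1, 9, 11, 10, 7]
nums[mid]=12>-2: swap nums[1],nums[4]; hi=3 → [-3, -2, 4, 0, 12, 3, 6, 8, 1, 9, 11, 10, 7]
nums[mid]=-2=-2: mid=2
nums[mid]=4>-2: swap nums[2],nums[3]; hi=2 → [-3, -2, 0, 4, 12, 3, 6, 8, 1, 9, 11, 10, 7]
nums[mid]=0>-2: swap nums[2],nums[2]; hi=1 → [-3, -2, 0, 4, 12, 3, 6, 8, 1, 9, 11, 10, 7]
end: lo=1, hi=1; nums = [-3, -2, 0, 4, 12, 3, 6, 8, 1, 9, 11, 10, 7]

[-3, -2, 0, 4, 12, 3, 6, 8, 1, 9, 11, 10, 7]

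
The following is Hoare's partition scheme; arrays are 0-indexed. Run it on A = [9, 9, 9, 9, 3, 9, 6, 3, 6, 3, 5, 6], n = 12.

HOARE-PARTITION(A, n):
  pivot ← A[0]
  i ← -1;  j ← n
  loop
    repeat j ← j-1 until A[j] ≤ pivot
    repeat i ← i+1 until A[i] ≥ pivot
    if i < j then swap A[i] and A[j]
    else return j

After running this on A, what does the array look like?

[6, 5, 3, 6, 3, 3, 6, 9, 9, 9, 9, 9]

pivot = A[0] = 9; i = -1, j = 12
j→11 (A[11]=6≤9), i→0 (A[0]=9≥9); i<j, swap → [6, 9, 9, 9, 3, 9, 6, 3, 6, 3, 5, 9]
j→10 (A[10]=5≤9), i→1 (A[1]=9≥9); i<j, swap → [6, 5, 9, 9, 3, 9, 6, 3, 6, 3, 9, 9]
j→9 (A[9]=3≤9), i→2 (A[2]=9≥9); i<j, swap → [6, 5, 3, 9, 3, 9, 6, 3, 6, 9, 9, 9]
j→8 (A[8]=6≤9), i→3 (A[3]=9≥9); i<j, swap → [6, 5, 3, 6, 3, 9, 6, 3, 9, 9, 9, 9]
j→7 (A[7]=3≤9), i→5 (A[5]=9≥9); i<j, swap → [6, 5, 3, 6, 3, 3, 6, 9, 9, 9, 9, 9]
j→6, i→7; i≥j, return j=6. A = [6, 5, 3, 6, 3, 3, 6, 9, 9, 9, 9, 9]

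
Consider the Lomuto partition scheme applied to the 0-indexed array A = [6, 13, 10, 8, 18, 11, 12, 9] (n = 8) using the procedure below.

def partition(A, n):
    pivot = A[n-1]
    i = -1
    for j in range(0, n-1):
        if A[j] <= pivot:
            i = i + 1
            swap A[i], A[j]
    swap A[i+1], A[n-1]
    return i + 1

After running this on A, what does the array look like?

[6, 8, 9, 13, 18, 11, 12, 10]

pivot=9, i=-1
j=0: 6≤9, i=0, swap(0,0) ⇒ [6, 13, 10, 8, 18, 11, 12, 9]
j=1: 13>9, skip
j=2: 10>9, skip
j=3: 8≤9, i=1, swap(1,3) ⇒ [6, 8, 10, 13, 18, 11, 12, 9]
j=4: 18>9, skip
j=5: 11>9, skip
j=6: 12>9, skip
swap(2,7) ⇒ [6, 8, 9, 13, 18, 11, 12, 10]; return 2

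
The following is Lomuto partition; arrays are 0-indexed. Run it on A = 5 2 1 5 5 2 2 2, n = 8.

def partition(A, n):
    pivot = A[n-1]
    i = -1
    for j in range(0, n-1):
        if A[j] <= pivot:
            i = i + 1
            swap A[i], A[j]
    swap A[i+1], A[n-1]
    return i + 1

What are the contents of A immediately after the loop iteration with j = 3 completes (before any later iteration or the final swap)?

pivot = A[7] = 2; i = -1
j=0: A[0]=5 > 2 → no swap
j=1: A[1]=2 ≤ 2 → i=0, swap A[0],A[1] → 2 5 1 5 5 2 2 2
j=2: A[2]=1 ≤ 2 → i=1, swap A[1],A[2] → 2 1 5 5 5 2 2 2
j=3: A[3]=5 > 2 → no swap
(after j=3) A = 2 1 5 5 5 2 2 2

2 1 5 5 5 2 2 2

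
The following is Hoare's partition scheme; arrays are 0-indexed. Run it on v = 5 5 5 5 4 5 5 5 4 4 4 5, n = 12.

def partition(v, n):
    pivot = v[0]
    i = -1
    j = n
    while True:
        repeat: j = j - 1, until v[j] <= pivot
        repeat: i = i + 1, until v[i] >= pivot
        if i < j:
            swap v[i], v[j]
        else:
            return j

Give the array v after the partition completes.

5 4 4 4 4 5 5 5 5 5 5 5

pivot=5
j stops at 11 (5), i stops at 0 (5); swap ⇒ 5 5 5 5 4 5 5 5 4 4 4 5
j stops at 10 (4), i stops at 1 (5); swap ⇒ 5 4 5 5 4 5 5 5 4 4 5 5
j stops at 9 (4), i stops at 2 (5); swap ⇒ 5 4 4 5 4 5 5 5 4 5 5 5
j stops at 8 (4), i stops at 3 (5); swap ⇒ 5 4 4 4 4 5 5 5 5 5 5 5
j stops at 7 (5), i stops at 5 (5); swap ⇒ 5 4 4 4 4 5 5 5 5 5 5 5
j stops at 6, i stops at 6; i≥j ⇒ return 6. v=5 4 4 4 4 5 5 5 5 5 5 5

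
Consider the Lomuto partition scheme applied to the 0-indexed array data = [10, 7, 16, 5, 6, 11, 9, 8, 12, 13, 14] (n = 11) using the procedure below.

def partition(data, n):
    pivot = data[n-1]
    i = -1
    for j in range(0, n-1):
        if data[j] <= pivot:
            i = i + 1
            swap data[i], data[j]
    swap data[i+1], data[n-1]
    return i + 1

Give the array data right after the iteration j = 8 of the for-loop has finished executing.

pivot=14, i=-1
j=0: 10≤14, i=0, swap(0,0) ⇒ [10, 7, 16, 5, 6, 11, 9, 8, 12, 13, 14]
j=1: 7≤14, i=1, swap(1,1) ⇒ [10, 7, 16, 5, 6, 11, 9, 8, 12, 13, 14]
j=2: 16>14, skip
j=3: 5≤14, i=2, swap(2,3) ⇒ [10, 7, 5, 16, 6, 11, 9, 8, 12, 13, 14]
j=4: 6≤14, i=3, swap(3,4) ⇒ [10, 7, 5, 6, 16, 11, 9, 8, 12, 13, 14]
j=5: 11≤14, i=4, swap(4,5) ⇒ [10, 7, 5, 6, 11, 16, 9, 8, 12, 13, 14]
j=6: 9≤14, i=5, swap(5,6) ⇒ [10, 7, 5, 6, 11, 9, 16, 8, 12, 13, 14]
j=7: 8≤14, i=6, swap(6,7) ⇒ [10, 7, 5, 6, 11, 9, 8, 16, 12, 13, 14]
j=8: 12≤14, i=7, swap(7,8) ⇒ [10, 7, 5, 6, 11, 9, 8, 12, 16, 13, 14]
(after j=8) data = [10, 7, 5, 6, 11, 9, 8, 12, 16, 13, 14]

[10, 7, 5, 6, 11, 9, 8, 12, 16, 13, 14]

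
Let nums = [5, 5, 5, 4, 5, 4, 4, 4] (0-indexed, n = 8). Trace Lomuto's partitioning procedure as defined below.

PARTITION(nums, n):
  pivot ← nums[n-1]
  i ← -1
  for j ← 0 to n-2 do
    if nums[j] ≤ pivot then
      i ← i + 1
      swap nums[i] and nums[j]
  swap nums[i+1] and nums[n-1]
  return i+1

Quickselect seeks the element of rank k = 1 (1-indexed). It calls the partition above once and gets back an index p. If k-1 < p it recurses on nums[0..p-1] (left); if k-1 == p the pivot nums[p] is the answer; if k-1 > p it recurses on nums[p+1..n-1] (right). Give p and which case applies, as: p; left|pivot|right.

3; left

pivot=4, i=-1
j=0: 5>4, skip
j=1: 5>4, skip
j=2: 5>4, skip
j=3: 4≤4, i=0, swap(0,3) ⇒ [4, 5, 5, 5, 5, 4, 4, 4]
j=4: 5>4, skip
j=5: 4≤4, i=1, swap(1,5) ⇒ [4, 4, 5, 5, 5, 5, 4, 4]
j=6: 4≤4, i=2, swap(2,6) ⇒ [4, 4, 4, 5, 5, 5, 5, 4]
swap(3,7) ⇒ [4, 4, 4, 4, 5, 5, 5, 5]; return 3
p = 3; k-1 = 0 < 3 ⇒ left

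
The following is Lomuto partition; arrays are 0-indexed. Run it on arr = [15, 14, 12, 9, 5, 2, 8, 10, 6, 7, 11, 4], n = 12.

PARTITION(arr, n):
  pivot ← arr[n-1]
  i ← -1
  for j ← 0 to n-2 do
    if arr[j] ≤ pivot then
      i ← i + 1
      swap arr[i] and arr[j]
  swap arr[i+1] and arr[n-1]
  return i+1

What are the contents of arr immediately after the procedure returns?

[2, 4, 12, 9, 5, 15, 8, 10, 6, 7, 11, 14]

pivot = arr[11] = 4; i = -1
j=0: arr[0]=15 > 4 → no swap
j=1: arr[1]=14 > 4 → no swap
j=2: arr[2]=12 > 4 → no swap
j=3: arr[3]=9 > 4 → no swap
j=4: arr[4]=5 > 4 → no swap
j=5: arr[5]=2 ≤ 4 → i=0, swap arr[0],arr[5] → [2, 14, 12, 9, 5, 15, 8, 10, 6, 7, 11, 4]
j=6: arr[6]=8 > 4 → no swap
j=7: arr[7]=10 > 4 → no swap
j=8: arr[8]=6 > 4 → no swap
j=9: arr[9]=7 > 4 → no swap
j=10: arr[10]=11 > 4 → no swap
final swap arr[1],arr[11] → [2, 4, 12, 9, 5, 15, 8, 10, 6, 7, 11, 14]; return 1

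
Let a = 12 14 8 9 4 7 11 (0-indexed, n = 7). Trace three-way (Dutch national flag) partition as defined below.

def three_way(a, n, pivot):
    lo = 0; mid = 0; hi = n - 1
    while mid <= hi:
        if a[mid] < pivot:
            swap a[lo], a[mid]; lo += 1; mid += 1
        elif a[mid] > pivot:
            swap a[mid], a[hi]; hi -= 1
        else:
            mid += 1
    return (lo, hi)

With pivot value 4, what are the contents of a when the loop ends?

lo=0 mid=0 hi=6
12>4: swap(0,6), hi=5 ⇒ 11 14 8 9 4 7 12
11>4: swap(0,5), hi=4 ⇒ 7 14 8 9 4 11 12
7>4: swap(0,4), hi=3 ⇒ 4 14 8 9 7 11 12
4=4: mid=1
14>4: swap(1,3), hi=2 ⇒ 4 9 8 14 7 11 12
9>4: swap(1,2), hi=1 ⇒ 4 8 9 14 7 11 12
8>4: swap(1,1), hi=0 ⇒ 4 8 9 14 7 11 12
done. lo=0 hi=0; a=4 8 9 14 7 11 12

4 8 9 14 7 11 12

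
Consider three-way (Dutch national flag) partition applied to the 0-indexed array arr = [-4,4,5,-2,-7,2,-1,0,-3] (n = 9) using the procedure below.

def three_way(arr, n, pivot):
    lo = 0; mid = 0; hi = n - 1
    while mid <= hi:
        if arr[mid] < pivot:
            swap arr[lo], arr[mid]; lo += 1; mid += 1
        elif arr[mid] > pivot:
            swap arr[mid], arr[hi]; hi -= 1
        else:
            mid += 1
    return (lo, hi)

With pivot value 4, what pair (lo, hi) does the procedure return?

pivot = 4; lo=0, mid=0, hi=8
arr[mid]=-4<4: swap arr[0],arr[0]; lo=1,mid=1 → [-4,4,5,-2,-7,2,-1,0,-3]
arr[mid]=4=4: mid=2
arr[mid]=5>4: swap arr[2],arr[8]; hi=7 → [-4,4,-3,-2,-7,2,-1,0,5]
arr[mid]=-3<4: swap arr[1],arr[2]; lo=2,mid=3 → [-4,-3,4,-2,-7,2,-1,0,5]
arr[mid]=-2<4: swap arr[2],arr[3]; lo=3,mid=4 → [-4,-3,-2,4,-7,2,-1,0,5]
arr[mid]=-7<4: swap arr[3],arr[4]; lo=4,mid=5 → [-4,-3,-2,-7,4,2,-1,0,5]
arr[mid]=2<4: swap arr[4],arr[5]; lo=5,mid=6 → [-4,-3,-2,-7,2,4,-1,0,5]
arr[mid]=-1<4: swap arr[5],arr[6]; lo=6,mid=7 → [-4,-3,-2,-7,2,-1,4,0,5]
arr[mid]=0<4: swap arr[6],arr[7]; lo=7,mid=8 → [-4,-3,-2,-7,2,-1,0,4,5]
end: lo=7, hi=7; arr = [-4,-3,-2,-7,2,-1,0,4,5]

(7, 7)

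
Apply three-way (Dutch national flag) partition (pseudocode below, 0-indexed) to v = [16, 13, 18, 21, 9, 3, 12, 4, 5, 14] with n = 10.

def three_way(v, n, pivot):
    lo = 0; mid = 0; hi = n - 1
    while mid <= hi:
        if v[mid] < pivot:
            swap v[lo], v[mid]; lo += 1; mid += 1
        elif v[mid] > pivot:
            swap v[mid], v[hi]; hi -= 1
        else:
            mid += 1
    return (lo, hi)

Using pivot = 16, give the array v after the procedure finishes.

pivot = 16; lo=0, mid=0, hi=9
v[mid]=16=16: mid=1
v[mid]=13<16: swap v[0],v[1]; lo=1,mid=2 → [13, 16, 18, 21, 9, 3, 12, 4, 5, 14]
v[mid]=18>16: swap v[2],v[9]; hi=8 → [13, 16, 14, 21, 9, 3, 12, 4, 5, 18]
v[mid]=14<16: swap v[1],v[2]; lo=2,mid=3 → [13, 14, 16, 21, 9, 3, 12, 4, 5, 18]
v[mid]=21>16: swap v[3],v[8]; hi=7 → [13, 14, 16, 5, 9, 3, 12, 4, 21, 18]
v[mid]=5<16: swap v[2],v[3]; lo=3,mid=4 → [13, 14, 5, 16, 9, 3, 12, 4, 21, 18]
v[mid]=9<16: swap v[3],v[4]; lo=4,mid=5 → [13, 14, 5, 9, 16, 3, 12, 4, 21, 18]
v[mid]=3<16: swap v[4],v[5]; lo=5,mid=6 → [13, 14, 5, 9, 3, 16, 12, 4, 21, 18]
v[mid]=12<16: swap v[5],v[6]; lo=6,mid=7 → [13, 14, 5, 9, 3, 12, 16, 4, 21, 18]
v[mid]=4<16: swap v[6],v[7]; lo=7,mid=8 → [13, 14, 5, 9, 3, 12, 4, 16, 21, 18]
end: lo=7, hi=7; v = [13, 14, 5, 9, 3, 12, 4, 16, 21, 18]

[13, 14, 5, 9, 3, 12, 4, 16, 21, 18]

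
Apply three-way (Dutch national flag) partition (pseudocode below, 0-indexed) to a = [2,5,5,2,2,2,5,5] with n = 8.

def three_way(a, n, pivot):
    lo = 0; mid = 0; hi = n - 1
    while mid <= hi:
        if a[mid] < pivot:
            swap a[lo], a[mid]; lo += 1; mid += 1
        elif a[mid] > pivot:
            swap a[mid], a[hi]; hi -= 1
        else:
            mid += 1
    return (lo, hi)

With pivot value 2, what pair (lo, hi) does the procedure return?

pivot = 2; lo=0, mid=0, hi=7
a[mid]=2=2: mid=1
a[mid]=5>2: swap a[1],a[7]; hi=6 → [2,5,5,2,2,2,5,5]
a[mid]=5>2: swap a[1],a[6]; hi=5 → [2,5,5,2,2,2,5,5]
a[mid]=5>2: swap a[1],a[5]; hi=4 → [2,2,5,2,2,5,5,5]
a[mid]=2=2: mid=2
a[mid]=5>2: swap a[2],a[4]; hi=3 → [2,2,2,2,5,5,5,5]
a[mid]=2=2: mid=3
a[mid]=2=2: mid=4
end: lo=0, hi=3; a = [2,2,2,2,5,5,5,5]

(0, 3)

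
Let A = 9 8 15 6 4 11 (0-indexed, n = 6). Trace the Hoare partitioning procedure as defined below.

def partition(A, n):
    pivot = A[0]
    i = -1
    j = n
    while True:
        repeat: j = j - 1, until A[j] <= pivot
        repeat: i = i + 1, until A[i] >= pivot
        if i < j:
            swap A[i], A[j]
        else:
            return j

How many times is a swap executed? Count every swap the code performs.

pivot=9
j stops at 4 (4), i stops at 0 (9); swap ⇒ 4 8 15 6 9 11
j stops at 3 (6), i stops at 2 (15); swap ⇒ 4 8 6 15 9 11
j stops at 2, i stops at 3; i≥j ⇒ return 2. A=4 8 6 15 9 11

2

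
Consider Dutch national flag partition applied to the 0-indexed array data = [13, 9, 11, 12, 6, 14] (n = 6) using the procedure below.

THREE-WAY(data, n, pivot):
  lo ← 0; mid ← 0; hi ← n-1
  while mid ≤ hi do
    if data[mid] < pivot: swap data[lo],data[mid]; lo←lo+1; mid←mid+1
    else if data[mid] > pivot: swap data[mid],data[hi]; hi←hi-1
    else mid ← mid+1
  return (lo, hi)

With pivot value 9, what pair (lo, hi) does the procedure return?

(1, 1)

lo=0 mid=0 hi=5
13>9: swap(0,5), hi=4 ⇒ [14, 9, 11, 12, 6, 13]
14>9: swap(0,4), hi=3 ⇒ [6, 9, 11, 12, 14, 13]
6<9: swap(0,0), lo=1 mid=1 ⇒ [6, 9, 11, 12, 14, 13]
9=9: mid=2
11>9: swap(2,3), hi=2 ⇒ [6, 9, 12, 11, 14, 13]
12>9: swap(2,2), hi=1 ⇒ [6, 9, 12, 11, 14, 13]
done. lo=1 hi=1; data=[6, 9, 12, 11, 14, 13]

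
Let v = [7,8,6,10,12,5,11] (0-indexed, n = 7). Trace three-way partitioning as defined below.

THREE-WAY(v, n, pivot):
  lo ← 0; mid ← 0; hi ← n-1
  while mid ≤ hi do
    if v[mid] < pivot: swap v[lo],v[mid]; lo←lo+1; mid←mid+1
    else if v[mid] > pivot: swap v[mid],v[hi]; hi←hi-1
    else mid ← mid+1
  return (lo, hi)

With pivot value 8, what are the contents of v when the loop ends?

[7,6,5,8,12,11,10]

pivot = 8; lo=0, mid=0, hi=6
v[mid]=7<8: swap v[0],v[0]; lo=1,mid=1 → [7,8,6,10,12,5,11]
v[mid]=8=8: mid=2
v[mid]=6<8: swap v[1],v[2]; lo=2,mid=3 → [7,6,8,10,12,5,11]
v[mid]=10>8: swap v[3],v[6]; hi=5 → [7,6,8,11,12,5,10]
v[mid]=11>8: swap v[3],v[5]; hi=4 → [7,6,8,5,12,11,10]
v[mid]=5<8: swap v[2],v[3]; lo=3,mid=4 → [7,6,5,8,12,11,10]
v[mid]=12>8: swap v[4],v[4]; hi=3 → [7,6,5,8,12,11,10]
end: lo=3, hi=3; v = [7,6,5,8,12,11,10]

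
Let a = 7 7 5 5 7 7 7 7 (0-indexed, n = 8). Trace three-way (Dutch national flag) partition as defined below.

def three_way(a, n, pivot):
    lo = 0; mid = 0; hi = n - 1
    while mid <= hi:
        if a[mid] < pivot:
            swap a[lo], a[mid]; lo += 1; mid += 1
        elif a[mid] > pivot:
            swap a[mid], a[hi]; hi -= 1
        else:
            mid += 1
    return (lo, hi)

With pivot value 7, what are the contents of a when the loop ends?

5 5 7 7 7 7 7 7

lo=0 mid=0 hi=7
7=7: mid=1
7=7: mid=2
5<7: swap(0,2), lo=1 mid=3 ⇒ 5 7 7 5 7 7 7 7
5<7: swap(1,3), lo=2 mid=4 ⇒ 5 5 7 7 7 7 7 7
7=7: mid=5
7=7: mid=6
7=7: mid=7
7=7: mid=8
done. lo=2 hi=7; a=5 5 7 7 7 7 7 7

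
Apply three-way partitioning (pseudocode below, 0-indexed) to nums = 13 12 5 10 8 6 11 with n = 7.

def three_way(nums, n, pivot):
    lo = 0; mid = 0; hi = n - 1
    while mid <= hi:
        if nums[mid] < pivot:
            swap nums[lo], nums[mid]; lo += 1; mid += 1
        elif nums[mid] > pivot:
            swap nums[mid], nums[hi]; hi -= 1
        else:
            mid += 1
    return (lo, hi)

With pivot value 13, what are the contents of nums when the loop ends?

12 5 10 8 6 11 13

pivot = 13; lo=0, mid=0, hi=6
nums[mid]=13=13: mid=1
nums[mid]=12<13: swap nums[0],nums[1]; lo=1,mid=2 → 12 13 5 10 8 6 11
nums[mid]=5<13: swap nums[1],nums[2]; lo=2,mid=3 → 12 5 13 10 8 6 11
nums[mid]=10<13: swap nums[2],nums[3]; lo=3,mid=4 → 12 5 10 13 8 6 11
nums[mid]=8<13: swap nums[3],nums[4]; lo=4,mid=5 → 12 5 10 8 13 6 11
nums[mid]=6<13: swap nums[4],nums[5]; lo=5,mid=6 → 12 5 10 8 6 13 11
nums[mid]=11<13: swap nums[5],nums[6]; lo=6,mid=7 → 12 5 10 8 6 11 13
end: lo=6, hi=6; nums = 12 5 10 8 6 11 13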